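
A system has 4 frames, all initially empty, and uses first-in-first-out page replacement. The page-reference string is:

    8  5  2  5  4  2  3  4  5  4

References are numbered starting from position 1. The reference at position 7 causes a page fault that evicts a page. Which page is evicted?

8

pos 1: 8 -> fault, frames [8]
pos 2: 5 -> fault, frames [8, 5]
pos 3: 2 -> fault, frames [8, 5, 2]
pos 4: 5 -> hit
pos 5: 4 -> fault, frames [8, 5, 2, 4]
pos 6: 2 -> hit
pos 7: 3 -> fault, evict 8, frames [5, 2, 4, 3]
At position 7, page 8 is evicted.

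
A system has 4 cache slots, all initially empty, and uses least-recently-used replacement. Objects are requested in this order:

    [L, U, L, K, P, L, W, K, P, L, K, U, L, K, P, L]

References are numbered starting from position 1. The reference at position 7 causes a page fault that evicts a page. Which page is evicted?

U

pos 1: L: miss, frames {L}
pos 2: U: miss, frames {L,U}
pos 3: L: hit
pos 4: K: miss, frames {U,L,K}
pos 5: P: miss, frames {U,L,K,P}
pos 6: L: hit
pos 7: W: miss, evict U, frames {K,P,L,W}
At position 7, page U is evicted.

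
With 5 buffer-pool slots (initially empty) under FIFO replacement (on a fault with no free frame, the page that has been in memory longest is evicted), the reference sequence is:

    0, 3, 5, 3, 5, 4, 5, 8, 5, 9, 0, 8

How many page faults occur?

0 → fault, frames (0)
3 → fault, frames (0 3)
5 → fault, frames (0 3 5)
3 → hit
5 → hit
4 → fault, frames (0 3 5 4)
5 → hit
8 → fault, frames (0 3 5 4 8)
5 → hit
9 → fault, evict 0, frames (3 5 4 8 9)
0 → fault, evict 3, frames (5 4 8 9 0)
8 → hit
Page faults: 7.

7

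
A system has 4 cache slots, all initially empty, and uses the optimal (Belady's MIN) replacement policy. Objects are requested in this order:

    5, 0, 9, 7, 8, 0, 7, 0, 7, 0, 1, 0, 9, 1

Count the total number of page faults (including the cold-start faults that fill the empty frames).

6

5: fault, frames {5}
0: fault, frames {5,0}
9: fault, frames {5,0,9}
7: fault, frames {5,0,9,7}
8: fault, evict 5, frames {0,9,7,8}
0: hit
7: hit
0: hit
7: hit
0: hit
1: fault, evict 8, frames {0,9,7,1}
0: hit
9: hit
1: hit
Page faults: 6.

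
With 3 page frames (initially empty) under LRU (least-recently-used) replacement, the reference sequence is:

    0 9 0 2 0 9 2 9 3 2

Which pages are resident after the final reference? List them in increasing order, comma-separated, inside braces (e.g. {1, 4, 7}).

0 -> miss, frames (0)
9 -> miss, frames (0 9)
0 -> hit
2 -> miss, frames (9 0 2)
0 -> hit
9 -> hit
2 -> hit
9 -> hit
3 -> miss, evict 0, frames (2 9 3)
2 -> hit

{2, 3, 9}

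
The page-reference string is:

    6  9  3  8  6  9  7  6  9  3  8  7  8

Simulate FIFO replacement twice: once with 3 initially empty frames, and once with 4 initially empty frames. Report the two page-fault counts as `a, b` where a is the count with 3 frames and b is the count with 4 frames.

3 frames: F F F F F F F . . F F . . → 9 faults.
4 frames: F F F F . . F F F F F F . → 10 faults.
10 > 9: adding a frame increased faults — Belady's anomaly.

9, 10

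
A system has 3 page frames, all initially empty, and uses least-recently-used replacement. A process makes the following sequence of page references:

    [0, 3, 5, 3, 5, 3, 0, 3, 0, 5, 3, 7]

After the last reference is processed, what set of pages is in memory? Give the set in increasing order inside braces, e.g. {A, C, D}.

{3, 5, 7}

0 → miss, frames {0}
3 → miss, frames {0,3}
5 → miss, frames {0,3,5}
3 → hit
5 → hit
3 → hit
0 → hit
3 → hit
0 → hit
5 → hit
3 → hit
7 → miss, evict 0, frames {5,3,7}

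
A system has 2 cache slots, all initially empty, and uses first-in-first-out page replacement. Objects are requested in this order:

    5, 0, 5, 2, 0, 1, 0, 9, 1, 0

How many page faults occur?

8

5 → fault, frames [5]
0 → fault, frames [5, 0]
5 → hit
2 → fault, evict 5, frames [0, 2]
0 → hit
1 → fault, evict 0, frames [2, 1]
0 → fault, evict 2, frames [1, 0]
9 → fault, evict 1, frames [0, 9]
1 → fault, evict 0, frames [9, 1]
0 → fault, evict 9, frames [1, 0]
Page faults: 8.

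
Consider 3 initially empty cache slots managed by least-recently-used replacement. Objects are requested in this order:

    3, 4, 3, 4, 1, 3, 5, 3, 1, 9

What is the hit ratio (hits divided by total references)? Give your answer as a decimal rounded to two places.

0.50

3 -> fault, frames [3]
4 -> fault, frames [3, 4]
3 -> hit
4 -> hit
1 -> fault, frames [3, 4, 1]
3 -> hit
5 -> fault, evict 4, frames [1, 3, 5]
3 -> hit
1 -> hit
9 -> fault, evict 5, frames [3, 1, 9]
Hits: 5 of 10 references → 5/10 = 0.5000.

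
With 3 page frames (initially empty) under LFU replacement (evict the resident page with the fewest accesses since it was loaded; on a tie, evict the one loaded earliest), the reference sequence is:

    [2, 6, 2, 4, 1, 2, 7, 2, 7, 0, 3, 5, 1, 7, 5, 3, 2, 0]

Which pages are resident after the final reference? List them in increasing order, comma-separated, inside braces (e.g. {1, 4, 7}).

{0, 2, 7}

2 → miss, frames [2]
6 → miss, frames [2, 6]
2 → hit
4 → miss, frames [2, 6, 4]
1 → miss, evict 6, frames [2, 4, 1]
2 → hit
7 → miss, evict 4, frames [2, 1, 7]
2 → hit
7 → hit
0 → miss, evict 1, frames [2, 7, 0]
3 → miss, evict 0, frames [2, 7, 3]
5 → miss, evict 3, frames [2, 7, 5]
1 → miss, evict 5, frames [2, 7, 1]
7 → hit
5 → miss, evict 1, frames [2, 7, 5]
3 → miss, evict 5, frames [2, 7, 3]
2 → hit
0 → miss, evict 3, frames [2, 7, 0]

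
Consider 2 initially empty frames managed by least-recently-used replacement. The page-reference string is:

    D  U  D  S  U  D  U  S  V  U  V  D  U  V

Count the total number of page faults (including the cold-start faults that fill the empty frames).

D: fault, frames (D)
U: fault, frames (D U)
D: hit
S: fault, evict U, frames (D S)
U: fault, evict D, frames (S U)
D: fault, evict S, frames (U D)
U: hit
S: fault, evict D, frames (U S)
V: fault, evict U, frames (S V)
U: fault, evict S, frames (V U)
V: hit
D: fault, evict U, frames (V D)
U: fault, evict V, frames (D U)
V: fault, evict D, frames (U V)
Page faults: 11.

11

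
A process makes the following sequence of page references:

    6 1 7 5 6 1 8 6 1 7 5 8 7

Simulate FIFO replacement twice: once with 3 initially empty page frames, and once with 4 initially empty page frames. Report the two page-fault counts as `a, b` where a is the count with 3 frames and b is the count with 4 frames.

9, 10

3 frames: F F F F F F F . . F F . . → 9 faults.
4 frames: F F F F . . F F F F F F . → 10 faults.
10 > 9: adding a frame increased faults — Belady's anomaly.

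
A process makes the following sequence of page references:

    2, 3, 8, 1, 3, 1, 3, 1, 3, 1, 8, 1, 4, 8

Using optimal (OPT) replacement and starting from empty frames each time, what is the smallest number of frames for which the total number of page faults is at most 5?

f=1: 14 faults
f=2: 6 faults
f=3: 5 faults
f=4: 5 faults
f=5: 5 faults
Smallest f with faults ≤ 5 is 3.

3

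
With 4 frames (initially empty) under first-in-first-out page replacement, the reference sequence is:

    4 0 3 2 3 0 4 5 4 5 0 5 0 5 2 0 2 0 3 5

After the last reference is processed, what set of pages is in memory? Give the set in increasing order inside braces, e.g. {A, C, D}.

4 -> fault, frames [4]
0 -> fault, frames [4, 0]
3 -> fault, frames [4, 0, 3]
2 -> fault, frames [4, 0, 3, 2]
3 -> hit
0 -> hit
4 -> hit
5 -> fault, evict 4, frames [0, 3, 2, 5]
4 -> fault, evict 0, frames [3, 2, 5, 4]
5 -> hit
0 -> fault, evict 3, frames [2, 5, 4, 0]
5 -> hit
0 -> hit
5 -> hit
2 -> hit
0 -> hit
2 -> hit
0 -> hit
3 -> fault, evict 2, frames [5, 4, 0, 3]
5 -> hit

{0, 3, 4, 5}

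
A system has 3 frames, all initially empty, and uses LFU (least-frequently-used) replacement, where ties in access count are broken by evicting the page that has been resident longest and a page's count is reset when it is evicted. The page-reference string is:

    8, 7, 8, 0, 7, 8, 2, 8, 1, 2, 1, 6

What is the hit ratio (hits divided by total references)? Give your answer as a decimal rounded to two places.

8 → miss, frames [8]
7 → miss, frames [8, 7]
8 → hit
0 → miss, frames [8, 7, 0]
7 → hit
8 → hit
2 → miss, evict 0, frames [8, 7, 2]
8 → hit
1 → miss, evict 2, frames [8, 7, 1]
2 → miss, evict 1, frames [8, 7, 2]
1 → miss, evict 2, frames [8, 7, 1]
6 → miss, evict 1, frames [8, 7, 6]
Hits: 4 of 12 references → 4/12 = 0.3333.

0.33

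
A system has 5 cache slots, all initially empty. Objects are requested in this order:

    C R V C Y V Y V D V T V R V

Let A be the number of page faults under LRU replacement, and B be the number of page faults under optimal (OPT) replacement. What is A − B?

Under LRU: F F F . F . . . F . F . F . → 7 faults.
Under OPT: F F F . F . . . F . F . . . → 6 faults.
A − B = 7 − 6 = 1.

1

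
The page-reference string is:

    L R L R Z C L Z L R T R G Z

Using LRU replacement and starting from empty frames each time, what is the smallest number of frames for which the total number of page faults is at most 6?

f=1: 14 faults
f=2: 10 faults
f=3: 9 faults
f=4: 7 faults
f=5: 6 faults
f=6: 6 faults
Smallest f with faults ≤ 6 is 5.

5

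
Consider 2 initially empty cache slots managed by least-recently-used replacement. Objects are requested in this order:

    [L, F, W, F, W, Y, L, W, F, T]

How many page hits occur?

L → miss, frames [L]
F → miss, frames [L, F]
W → miss, evict L, frames [F, W]
F → hit
W → hit
Y → miss, evict F, frames [W, Y]
L → miss, evict W, frames [Y, L]
W → miss, evict Y, frames [L, W]
F → miss, evict L, frames [W, F]
T → miss, evict W, frames [F, T]
Hits: 2.

2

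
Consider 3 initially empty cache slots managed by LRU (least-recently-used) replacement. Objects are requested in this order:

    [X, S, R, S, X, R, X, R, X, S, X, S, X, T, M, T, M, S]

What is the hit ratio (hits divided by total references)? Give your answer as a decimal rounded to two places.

0.67

X → fault, frames (X)
S → fault, frames (X S)
R → fault, frames (X S R)
S → hit
X → hit
R → hit
X → hit
R → hit
X → hit
S → hit
X → hit
S → hit
X → hit
T → fault, evict R, frames (S X T)
M → fault, evict S, frames (X T M)
T → hit
M → hit
S → fault, evict X, frames (T M S)
Hits: 12 of 18 references → 12/18 = 0.6667.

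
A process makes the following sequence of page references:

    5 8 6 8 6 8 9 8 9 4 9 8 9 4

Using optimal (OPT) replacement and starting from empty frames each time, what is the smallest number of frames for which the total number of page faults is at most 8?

f=1: 14 faults
f=2: 7 faults
f=3: 5 faults
f=4: 5 faults
f=5: 5 faults
Smallest f with faults ≤ 8 is 2.

2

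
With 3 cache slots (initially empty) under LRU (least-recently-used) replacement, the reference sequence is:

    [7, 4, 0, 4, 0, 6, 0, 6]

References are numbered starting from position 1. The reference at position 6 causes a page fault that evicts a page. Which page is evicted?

pos 1: 7 → miss, frames (7)
pos 2: 4 → miss, frames (7 4)
pos 3: 0 → miss, frames (7 4 0)
pos 4: 4 → hit
pos 5: 0 → hit
pos 6: 6 → miss, evict 7, frames (4 0 6)
At position 6, page 7 is evicted.

7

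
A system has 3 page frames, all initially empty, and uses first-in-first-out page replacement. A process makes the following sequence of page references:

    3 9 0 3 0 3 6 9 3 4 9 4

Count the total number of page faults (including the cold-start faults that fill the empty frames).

3 -> fault, frames {3}
9 -> fault, frames {3,9}
0 -> fault, frames {3,9,0}
3 -> hit
0 -> hit
3 -> hit
6 -> fault, evict 3, frames {9,0,6}
9 -> hit
3 -> fault, evict 9, frames {0,6,3}
4 -> fault, evict 0, frames {6,3,4}
9 -> fault, evict 6, frames {3,4,9}
4 -> hit
Page faults: 7.

7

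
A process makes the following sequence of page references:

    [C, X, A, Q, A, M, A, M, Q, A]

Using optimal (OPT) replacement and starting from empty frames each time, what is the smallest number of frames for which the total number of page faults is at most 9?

f=1: 10 faults
f=2: 6 faults
f=3: 5 faults
f=4: 5 faults
f=5: 5 faults
Smallest f with faults ≤ 9 is 2.

2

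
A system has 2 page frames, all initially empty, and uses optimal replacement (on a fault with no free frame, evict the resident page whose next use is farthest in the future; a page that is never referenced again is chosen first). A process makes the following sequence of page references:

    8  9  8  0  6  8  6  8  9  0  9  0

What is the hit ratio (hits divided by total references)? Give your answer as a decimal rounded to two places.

8 → miss, frames {8}
9 → miss, frames {8,9}
8 → hit
0 → miss, evict 9, frames {8,0}
6 → miss, evict 0, frames {8,6}
8 → hit
6 → hit
8 → hit
9 → miss, evict 6, frames {8,9}
0 → miss, evict 8, frames {9,0}
9 → hit
0 → hit
Hits: 6 of 12 references → 6/12 = 0.5000.

0.50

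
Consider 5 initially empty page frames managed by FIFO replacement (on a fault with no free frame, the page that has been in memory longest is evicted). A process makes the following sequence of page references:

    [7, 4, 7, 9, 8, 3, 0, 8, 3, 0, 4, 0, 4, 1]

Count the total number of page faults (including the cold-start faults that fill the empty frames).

7

7 -> miss, frames {7}
4 -> miss, frames {7,4}
7 -> hit
9 -> miss, frames {7,4,9}
8 -> miss, frames {7,4,9,8}
3 -> miss, frames {7,4,9,8,3}
0 -> miss, evict 7, frames {4,9,8,3,0}
8 -> hit
3 -> hit
0 -> hit
4 -> hit
0 -> hit
4 -> hit
1 -> miss, evict 4, frames {9,8,3,0,1}
Page faults: 7.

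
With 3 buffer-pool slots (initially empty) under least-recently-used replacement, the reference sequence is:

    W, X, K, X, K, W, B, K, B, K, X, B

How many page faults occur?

5

W -> fault, frames (W)
X -> fault, frames (W X)
K -> fault, frames (W X K)
X -> hit
K -> hit
W -> hit
B -> fault, evict X, frames (K W B)
K -> hit
B -> hit
K -> hit
X -> fault, evict W, frames (B K X)
B -> hit
Page faults: 5.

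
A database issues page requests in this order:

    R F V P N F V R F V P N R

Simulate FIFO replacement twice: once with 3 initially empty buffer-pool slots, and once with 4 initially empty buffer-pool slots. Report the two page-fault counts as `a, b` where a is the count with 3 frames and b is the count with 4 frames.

3 frames: F F F F F F F F . . F F . → 10 faults.
4 frames: F F F F F . . F F F F F F → 11 faults.
11 > 10: adding a frame increased faults — Belady's anomaly.

10, 11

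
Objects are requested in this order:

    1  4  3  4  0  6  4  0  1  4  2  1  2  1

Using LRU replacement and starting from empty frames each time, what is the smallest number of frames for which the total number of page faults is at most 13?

f=1: 14 faults
f=2: 11 faults
f=3: 7 faults
f=4: 7 faults
f=5: 6 faults
f=6: 6 faults
Smallest f with faults ≤ 13 is 2.

2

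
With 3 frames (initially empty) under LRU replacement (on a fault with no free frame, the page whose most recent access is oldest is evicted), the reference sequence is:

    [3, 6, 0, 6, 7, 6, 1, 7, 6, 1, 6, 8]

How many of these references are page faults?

3: miss, frames (3)
6: miss, frames (3 6)
0: miss, frames (3 6 0)
6: hit
7: miss, evict 3, frames (0 6 7)
6: hit
1: miss, evict 0, frames (7 6 1)
7: hit
6: hit
1: hit
6: hit
8: miss, evict 7, frames (1 6 8)
Page faults: 6.

6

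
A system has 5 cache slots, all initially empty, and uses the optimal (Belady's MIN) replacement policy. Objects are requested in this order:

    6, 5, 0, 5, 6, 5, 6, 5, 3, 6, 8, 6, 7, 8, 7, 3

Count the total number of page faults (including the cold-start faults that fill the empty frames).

6

6 -> miss, frames (6)
5 -> miss, frames (6 5)
0 -> miss, frames (6 5 0)
5 -> hit
6 -> hit
5 -> hit
6 -> hit
5 -> hit
3 -> miss, frames (6 5 0 3)
6 -> hit
8 -> miss, frames (6 5 0 3 8)
6 -> hit
7 -> miss, evict 0, frames (6 5 3 8 7)
8 -> hit
7 -> hit
3 -> hit
Page faults: 6.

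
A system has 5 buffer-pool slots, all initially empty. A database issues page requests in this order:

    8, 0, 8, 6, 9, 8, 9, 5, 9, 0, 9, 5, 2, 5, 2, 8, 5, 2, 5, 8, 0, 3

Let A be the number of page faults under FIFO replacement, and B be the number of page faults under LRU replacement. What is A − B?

Under FIFO: F F . F F . . F . . . . F . . F . . . . F F → 9 faults.
Under LRU: F F . F F . . F . . . . F . . . . . . . . F → 7 faults.
A − B = 9 − 7 = 2.

2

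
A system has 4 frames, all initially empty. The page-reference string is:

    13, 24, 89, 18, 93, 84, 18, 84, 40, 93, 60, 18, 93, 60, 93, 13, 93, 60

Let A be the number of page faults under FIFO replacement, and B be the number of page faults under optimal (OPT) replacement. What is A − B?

Under FIFO: F F F F F F . . F . F F F . . F . . → 11 faults.
Under OPT: F F F F F F . . F . F . . . . . . . → 8 faults.
A − B = 11 − 8 = 3.

3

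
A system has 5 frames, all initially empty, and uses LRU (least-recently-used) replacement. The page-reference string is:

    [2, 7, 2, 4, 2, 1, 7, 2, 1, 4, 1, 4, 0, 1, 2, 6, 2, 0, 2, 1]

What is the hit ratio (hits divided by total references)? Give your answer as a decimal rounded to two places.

2: fault, frames {2}
7: fault, frames {2,7}
2: hit
4: fault, frames {7,2,4}
2: hit
1: fault, frames {7,4,2,1}
7: hit
2: hit
1: hit
4: hit
1: hit
4: hit
0: fault, frames {7,2,1,4,0}
1: hit
2: hit
6: fault, evict 7, frames {4,0,1,2,6}
2: hit
0: hit
2: hit
1: hit
Hits: 14 of 20 references → 14/20 = 0.7000.

0.70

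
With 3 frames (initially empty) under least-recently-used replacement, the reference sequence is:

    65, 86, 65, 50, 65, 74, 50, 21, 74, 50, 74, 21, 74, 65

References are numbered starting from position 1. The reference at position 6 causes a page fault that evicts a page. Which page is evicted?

86

pos 1: 65 -> fault, frames [65]
pos 2: 86 -> fault, frames [65, 86]
pos 3: 65 -> hit
pos 4: 50 -> fault, frames [86, 65, 50]
pos 5: 65 -> hit
pos 6: 74 -> fault, evict 86, frames [50, 65, 74]
At position 6, page 86 is evicted.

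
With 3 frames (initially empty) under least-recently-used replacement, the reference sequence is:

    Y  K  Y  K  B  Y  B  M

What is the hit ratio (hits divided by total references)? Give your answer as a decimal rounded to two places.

Y -> fault, frames [Y]
K -> fault, frames [Y, K]
Y -> hit
K -> hit
B -> fault, frames [Y, K, B]
Y -> hit
B -> hit
M -> fault, evict K, frames [Y, B, M]
Hits: 4 of 8 references → 4/8 = 0.5000.

0.50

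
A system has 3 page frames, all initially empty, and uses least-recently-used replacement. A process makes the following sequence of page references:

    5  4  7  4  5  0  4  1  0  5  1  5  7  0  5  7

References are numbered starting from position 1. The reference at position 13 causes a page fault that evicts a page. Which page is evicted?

pos 1: 5: fault, frames (5)
pos 2: 4: fault, frames (5 4)
pos 3: 7: fault, frames (5 4 7)
pos 4: 4: hit
pos 5: 5: hit
pos 6: 0: fault, evict 7, frames (4 5 0)
pos 7: 4: hit
pos 8: 1: fault, evict 5, frames (0 4 1)
pos 9: 0: hit
pos 10: 5: fault, evict 4, frames (1 0 5)
pos 11: 1: hit
pos 12: 5: hit
pos 13: 7: fault, evict 0, frames (1 5 7)
At position 13, page 0 is evicted.

0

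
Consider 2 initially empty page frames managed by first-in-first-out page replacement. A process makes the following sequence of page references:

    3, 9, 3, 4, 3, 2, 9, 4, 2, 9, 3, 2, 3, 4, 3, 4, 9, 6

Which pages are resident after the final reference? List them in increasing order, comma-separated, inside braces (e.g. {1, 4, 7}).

3 -> miss, frames (3)
9 -> miss, frames (3 9)
3 -> hit
4 -> miss, evict 3, frames (9 4)
3 -> miss, evict 9, frames (4 3)
2 -> miss, evict 4, frames (3 2)
9 -> miss, evict 3, frames (2 9)
4 -> miss, evict 2, frames (9 4)
2 -> miss, evict 9, frames (4 2)
9 -> miss, evict 4, frames (2 9)
3 -> miss, evict 2, frames (9 3)
2 -> miss, evict 9, frames (3 2)
3 -> hit
4 -> miss, evict 3, frames (2 4)
3 -> miss, evict 2, frames (4 3)
4 -> hit
9 -> miss, evict 4, frames (3 9)
6 -> miss, evict 3, frames (9 6)

{6, 9}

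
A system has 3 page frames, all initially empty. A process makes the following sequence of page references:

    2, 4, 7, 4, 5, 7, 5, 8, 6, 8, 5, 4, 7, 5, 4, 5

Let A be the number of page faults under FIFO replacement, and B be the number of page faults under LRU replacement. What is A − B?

1

Under FIFO: F F F . F . . F F . . F F F . . → 9 faults.
Under LRU: F F F . F . . F F . . F F . . . → 8 faults.
A − B = 9 − 8 = 1.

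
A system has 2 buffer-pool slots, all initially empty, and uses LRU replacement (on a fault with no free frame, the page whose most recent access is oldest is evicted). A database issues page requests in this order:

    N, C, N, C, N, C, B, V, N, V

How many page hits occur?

5

N -> miss, frames (N)
C -> miss, frames (N C)
N -> hit
C -> hit
N -> hit
C -> hit
B -> miss, evict N, frames (C B)
V -> miss, evict C, frames (B V)
N -> miss, evict B, frames (V N)
V -> hit
Hits: 5.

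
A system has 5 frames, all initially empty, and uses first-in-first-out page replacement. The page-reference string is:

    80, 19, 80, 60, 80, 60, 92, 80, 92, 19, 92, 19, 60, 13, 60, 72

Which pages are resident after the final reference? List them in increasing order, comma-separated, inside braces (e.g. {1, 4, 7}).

80: fault, frames [80]
19: fault, frames [80, 19]
80: hit
60: fault, frames [80, 19, 60]
80: hit
60: hit
92: fault, frames [80, 19, 60, 92]
80: hit
92: hit
19: hit
92: hit
19: hit
60: hit
13: fault, frames [80, 19, 60, 92, 13]
60: hit
72: fault, evict 80, frames [19, 60, 92, 13, 72]

{13, 19, 60, 72, 92}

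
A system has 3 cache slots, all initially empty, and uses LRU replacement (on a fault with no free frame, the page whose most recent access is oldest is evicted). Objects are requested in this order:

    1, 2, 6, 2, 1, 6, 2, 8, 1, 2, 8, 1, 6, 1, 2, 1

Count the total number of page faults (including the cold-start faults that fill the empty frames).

1: fault, frames (1)
2: fault, frames (1 2)
6: fault, frames (1 2 6)
2: hit
1: hit
6: hit
2: hit
8: fault, evict 1, frames (6 2 8)
1: fault, evict 6, frames (2 8 1)
2: hit
8: hit
1: hit
6: fault, evict 2, frames (8 1 6)
1: hit
2: fault, evict 8, frames (6 1 2)
1: hit
Page faults: 7.

7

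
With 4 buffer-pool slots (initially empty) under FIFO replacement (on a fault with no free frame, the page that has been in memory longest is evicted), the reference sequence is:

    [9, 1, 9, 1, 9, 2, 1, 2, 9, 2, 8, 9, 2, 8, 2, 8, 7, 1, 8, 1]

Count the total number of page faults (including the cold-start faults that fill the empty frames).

5

9 → miss, frames (9)
1 → miss, frames (9 1)
9 → hit
1 → hit
9 → hit
2 → miss, frames (9 1 2)
1 → hit
2 → hit
9 → hit
2 → hit
8 → miss, frames (9 1 2 8)
9 → hit
2 → hit
8 → hit
2 → hit
8 → hit
7 → miss, evict 9, frames (1 2 8 7)
1 → hit
8 → hit
1 → hit
Page faults: 5.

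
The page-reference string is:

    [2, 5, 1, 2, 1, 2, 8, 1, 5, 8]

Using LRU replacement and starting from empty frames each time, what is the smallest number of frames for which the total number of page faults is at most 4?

4

f=1: 10 faults
f=2: 8 faults
f=3: 5 faults
f=4: 4 faults
Smallest f with faults ≤ 4 is 4.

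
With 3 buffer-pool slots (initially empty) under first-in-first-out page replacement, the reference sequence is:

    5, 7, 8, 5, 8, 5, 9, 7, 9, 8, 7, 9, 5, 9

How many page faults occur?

5 -> fault, frames {5}
7 -> fault, frames {5,7}
8 -> fault, frames {5,7,8}
5 -> hit
8 -> hit
5 -> hit
9 -> fault, evict 5, frames {7,8,9}
7 -> hit
9 -> hit
8 -> hit
7 -> hit
9 -> hit
5 -> fault, evict 7, frames {8,9,5}
9 -> hit
Page faults: 5.

5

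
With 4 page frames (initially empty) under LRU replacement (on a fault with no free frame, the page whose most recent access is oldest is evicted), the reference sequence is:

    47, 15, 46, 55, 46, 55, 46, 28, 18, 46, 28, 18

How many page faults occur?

6

47: miss, frames [47]
15: miss, frames [47, 15]
46: miss, frames [47, 15, 46]
55: miss, frames [47, 15, 46, 55]
46: hit
55: hit
46: hit
28: miss, evict 47, frames [15, 55, 46, 28]
18: miss, evict 15, frames [55, 46, 28, 18]
46: hit
28: hit
18: hit
Page faults: 6.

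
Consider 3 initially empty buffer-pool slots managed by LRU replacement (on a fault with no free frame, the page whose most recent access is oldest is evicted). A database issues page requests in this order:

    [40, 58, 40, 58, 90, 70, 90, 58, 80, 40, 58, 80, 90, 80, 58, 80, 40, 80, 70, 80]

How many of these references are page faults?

9

40: fault, frames {40}
58: fault, frames {40,58}
40: hit
58: hit
90: fault, frames {40,58,90}
70: fault, evict 40, frames {58,90,70}
90: hit
58: hit
80: fault, evict 70, frames {90,58,80}
40: fault, evict 90, frames {58,80,40}
58: hit
80: hit
90: fault, evict 40, frames {58,80,90}
80: hit
58: hit
80: hit
40: fault, evict 90, frames {58,80,40}
80: hit
70: fault, evict 58, frames {40,80,70}
80: hit
Page faults: 9.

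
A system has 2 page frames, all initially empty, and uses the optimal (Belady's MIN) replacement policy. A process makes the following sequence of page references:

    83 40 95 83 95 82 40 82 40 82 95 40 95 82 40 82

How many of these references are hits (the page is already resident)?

9

83: fault, frames {83}
40: fault, frames {83,40}
95: fault, evict 40, frames {83,95}
83: hit
95: hit
82: fault, evict 83, frames {95,82}
40: fault, evict 95, frames {82,40}
82: hit
40: hit
82: hit
95: fault, evict 82, frames {40,95}
40: hit
95: hit
82: fault, evict 95, frames {40,82}
40: hit
82: hit
Hits: 9.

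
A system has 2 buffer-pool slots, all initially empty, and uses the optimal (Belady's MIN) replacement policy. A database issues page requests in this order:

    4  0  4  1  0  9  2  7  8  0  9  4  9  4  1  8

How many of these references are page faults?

4 → fault, frames [4]
0 → fault, frames [4, 0]
4 → hit
1 → fault, evict 4, frames [0, 1]
0 → hit
9 → fault, evict 1, frames [0, 9]
2 → fault, evict 9, frames [0, 2]
7 → fault, evict 2, frames [0, 7]
8 → fault, evict 7, frames [0, 8]
0 → hit
9 → fault, evict 0, frames [8, 9]
4 → fault, evict 8, frames [9, 4]
9 → hit
4 → hit
1 → fault, evict 4, frames [9, 1]
8 → fault, evict 1, frames [9, 8]
Page faults: 11.

11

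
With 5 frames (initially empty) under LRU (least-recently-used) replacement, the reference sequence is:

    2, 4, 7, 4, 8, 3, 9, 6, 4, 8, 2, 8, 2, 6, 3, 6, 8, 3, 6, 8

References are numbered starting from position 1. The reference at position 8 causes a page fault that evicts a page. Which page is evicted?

pos 1: 2 -> miss, frames [2]
pos 2: 4 -> miss, frames [2, 4]
pos 3: 7 -> miss, frames [2, 4, 7]
pos 4: 4 -> hit
pos 5: 8 -> miss, frames [2, 7, 4, 8]
pos 6: 3 -> miss, frames [2, 7, 4, 8, 3]
pos 7: 9 -> miss, evict 2, frames [7, 4, 8, 3, 9]
pos 8: 6 -> miss, evict 7, frames [4, 8, 3, 9, 6]
At position 8, page 7 is evicted.

7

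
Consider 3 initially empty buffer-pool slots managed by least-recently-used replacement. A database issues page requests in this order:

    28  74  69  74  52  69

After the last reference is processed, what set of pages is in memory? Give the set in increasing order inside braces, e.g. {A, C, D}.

28 → fault, frames (28)
74 → fault, frames (28 74)
69 → fault, frames (28 74 69)
74 → hit
52 → fault, evict 28, frames (69 74 52)
69 → hit

{52, 69, 74}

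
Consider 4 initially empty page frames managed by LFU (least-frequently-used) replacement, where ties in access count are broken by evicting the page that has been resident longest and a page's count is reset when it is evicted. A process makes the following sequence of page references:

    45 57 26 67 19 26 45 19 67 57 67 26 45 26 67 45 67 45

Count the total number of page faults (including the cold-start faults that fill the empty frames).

45: fault, frames (45)
57: fault, frames (45 57)
26: fault, frames (45 57 26)
67: fault, frames (45 57 26 67)
19: fault, evict 45, frames (57 26 67 19)
26: hit
45: fault, evict 57, frames (26 67 19 45)
19: hit
67: hit
57: fault, evict 45, frames (26 67 19 57)
67: hit
26: hit
45: fault, evict 57, frames (26 67 19 45)
26: hit
67: hit
45: hit
67: hit
45: hit
Page faults: 8.

8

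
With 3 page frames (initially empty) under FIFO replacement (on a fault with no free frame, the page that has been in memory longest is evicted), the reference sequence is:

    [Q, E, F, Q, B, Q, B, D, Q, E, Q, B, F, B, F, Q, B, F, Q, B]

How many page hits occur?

10

Q -> miss, frames {Q}
E -> miss, frames {Q,E}
F -> miss, frames {Q,E,F}
Q -> hit
B -> miss, evict Q, frames {E,F,B}
Q -> miss, evict E, frames {F,B,Q}
B -> hit
D -> miss, evict F, frames {B,Q,D}
Q -> hit
E -> miss, evict B, frames {Q,D,E}
Q -> hit
B -> miss, evict Q, frames {D,E,B}
F -> miss, evict D, frames {E,B,F}
B -> hit
F -> hit
Q -> miss, evict E, frames {B,F,Q}
B -> hit
F -> hit
Q -> hit
B -> hit
Hits: 10.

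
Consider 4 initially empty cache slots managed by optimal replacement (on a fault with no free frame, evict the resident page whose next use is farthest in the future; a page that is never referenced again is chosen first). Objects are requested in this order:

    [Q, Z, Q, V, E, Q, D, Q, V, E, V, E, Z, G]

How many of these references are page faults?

Q -> fault, frames [Q]
Z -> fault, frames [Q, Z]
Q -> hit
V -> fault, frames [Q, Z, V]
E -> fault, frames [Q, Z, V, E]
Q -> hit
D -> fault, evict Z, frames [Q, V, E, D]
Q -> hit
V -> hit
E -> hit
V -> hit
E -> hit
Z -> fault, evict D, frames [Q, V, E, Z]
G -> fault, evict Z, frames [Q, V, E, G]
Page faults: 7.

7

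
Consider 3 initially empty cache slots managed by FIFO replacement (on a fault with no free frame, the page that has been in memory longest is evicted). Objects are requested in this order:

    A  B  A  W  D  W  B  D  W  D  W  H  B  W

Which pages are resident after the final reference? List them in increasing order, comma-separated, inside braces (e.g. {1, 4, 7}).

{B, H, W}

A → fault, frames {A}
B → fault, frames {A,B}
A → hit
W → fault, frames {A,B,W}
D → fault, evict A, frames {B,W,D}
W → hit
B → hit
D → hit
W → hit
D → hit
W → hit
H → fault, evict B, frames {W,D,H}
B → fault, evict W, frames {D,H,B}
W → fault, evict D, frames {H,B,W}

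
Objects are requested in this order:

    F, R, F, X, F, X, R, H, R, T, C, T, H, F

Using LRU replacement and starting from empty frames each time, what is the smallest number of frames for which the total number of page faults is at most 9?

2

f=1: 14 faults
f=2: 9 faults
f=3: 8 faults
f=4: 7 faults
f=5: 7 faults
f=6: 6 faults
Smallest f with faults ≤ 9 is 2.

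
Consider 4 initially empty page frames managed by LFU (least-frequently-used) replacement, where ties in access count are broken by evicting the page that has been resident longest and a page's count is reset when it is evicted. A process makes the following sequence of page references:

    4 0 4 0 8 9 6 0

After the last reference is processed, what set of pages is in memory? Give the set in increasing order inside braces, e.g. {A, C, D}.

{0, 4, 6, 9}

4: miss, frames [4]
0: miss, frames [4, 0]
4: hit
0: hit
8: miss, frames [4, 0, 8]
9: miss, frames [4, 0, 8, 9]
6: miss, evict 8, frames [4, 0, 9, 6]
0: hit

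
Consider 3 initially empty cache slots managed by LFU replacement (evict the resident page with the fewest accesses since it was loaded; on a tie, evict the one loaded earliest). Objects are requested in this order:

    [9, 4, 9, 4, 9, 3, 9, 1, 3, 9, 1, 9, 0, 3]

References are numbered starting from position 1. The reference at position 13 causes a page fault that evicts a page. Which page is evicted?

pos 1: 9 -> fault, frames [9]
pos 2: 4 -> fault, frames [9, 4]
pos 3: 9 -> hit
pos 4: 4 -> hit
pos 5: 9 -> hit
pos 6: 3 -> fault, frames [9, 4, 3]
pos 7: 9 -> hit
pos 8: 1 -> fault, evict 3, frames [9, 4, 1]
pos 9: 3 -> fault, evict 1, frames [9, 4, 3]
pos 10: 9 -> hit
pos 11: 1 -> fault, evict 3, frames [9, 4, 1]
pos 12: 9 -> hit
pos 13: 0 -> fault, evict 1, frames [9, 4, 0]
At position 13, page 1 is evicted.

1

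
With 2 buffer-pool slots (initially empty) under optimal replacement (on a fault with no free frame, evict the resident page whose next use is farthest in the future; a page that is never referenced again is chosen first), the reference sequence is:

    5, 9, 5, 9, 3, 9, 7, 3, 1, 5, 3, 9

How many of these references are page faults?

5: fault, frames (5)
9: fault, frames (5 9)
5: hit
9: hit
3: fault, evict 5, frames (9 3)
9: hit
7: fault, evict 9, frames (3 7)
3: hit
1: fault, evict 7, frames (3 1)
5: fault, evict 1, frames (3 5)
3: hit
9: fault, evict 5, frames (3 9)
Page faults: 7.

7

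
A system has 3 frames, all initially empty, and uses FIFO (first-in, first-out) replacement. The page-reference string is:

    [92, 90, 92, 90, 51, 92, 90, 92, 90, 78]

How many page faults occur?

4

92 → fault, frames [92]
90 → fault, frames [92, 90]
92 → hit
90 → hit
51 → fault, frames [92, 90, 51]
92 → hit
90 → hit
92 → hit
90 → hit
78 → fault, evict 92, frames [90, 51, 78]
Page faults: 4.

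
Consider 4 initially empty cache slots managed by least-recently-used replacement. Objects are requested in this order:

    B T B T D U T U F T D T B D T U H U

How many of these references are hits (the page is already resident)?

10

B -> miss, frames (B)
T -> miss, frames (B T)
B -> hit
T -> hit
D -> miss, frames (B T D)
U -> miss, frames (B T D U)
T -> hit
U -> hit
F -> miss, evict B, frames (D T U F)
T -> hit
D -> hit
T -> hit
B -> miss, evict U, frames (F D T B)
D -> hit
T -> hit
U -> miss, evict F, frames (B D T U)
H -> miss, evict B, frames (D T U H)
U -> hit
Hits: 10.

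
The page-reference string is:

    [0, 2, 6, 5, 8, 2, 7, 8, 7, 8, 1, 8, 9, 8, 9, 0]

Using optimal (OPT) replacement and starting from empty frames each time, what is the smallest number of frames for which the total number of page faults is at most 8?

f=1: 16 faults
f=2: 9 faults
f=3: 8 faults
f=4: 8 faults
f=5: 8 faults
f=6: 8 faults
f=7: 8 faults
f=8: 8 faults
Smallest f with faults ≤ 8 is 3.

3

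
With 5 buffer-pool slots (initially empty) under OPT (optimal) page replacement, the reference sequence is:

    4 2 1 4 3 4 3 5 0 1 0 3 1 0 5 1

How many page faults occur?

6

4: fault, frames (4)
2: fault, frames (4 2)
1: fault, frames (4 2 1)
4: hit
3: fault, frames (4 2 1 3)
4: hit
3: hit
5: fault, frames (4 2 1 3 5)
0: fault, evict 2, frames (4 1 3 5 0)
1: hit
0: hit
3: hit
1: hit
0: hit
5: hit
1: hit
Page faults: 6.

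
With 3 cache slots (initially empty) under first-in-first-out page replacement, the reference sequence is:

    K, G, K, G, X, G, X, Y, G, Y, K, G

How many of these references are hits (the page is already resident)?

K → fault, frames [K]
G → fault, frames [K, G]
K → hit
G → hit
X → fault, frames [K, G, X]
G → hit
X → hit
Y → fault, evict K, frames [G, X, Y]
G → hit
Y → hit
K → fault, evict G, frames [X, Y, K]
G → fault, evict X, frames [Y, K, G]
Hits: 6.

6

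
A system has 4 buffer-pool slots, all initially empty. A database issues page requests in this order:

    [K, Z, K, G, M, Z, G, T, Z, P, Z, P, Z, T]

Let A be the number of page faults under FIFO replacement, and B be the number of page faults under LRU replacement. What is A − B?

1

Under FIFO: F F . F F . . F . F F . . . → 7 faults.
Under LRU: F F . F F . . F . F . . . . → 6 faults.
A − B = 7 − 6 = 1.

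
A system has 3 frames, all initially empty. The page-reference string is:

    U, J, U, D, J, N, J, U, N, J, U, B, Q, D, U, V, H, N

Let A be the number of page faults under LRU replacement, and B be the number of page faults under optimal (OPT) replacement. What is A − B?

Under LRU: F F . F . F . F . . . F F F F F F F → 12 faults.
Under OPT: F F . F . F . . . . . F F F . F F . → 9 faults.
A − B = 12 − 9 = 3.

3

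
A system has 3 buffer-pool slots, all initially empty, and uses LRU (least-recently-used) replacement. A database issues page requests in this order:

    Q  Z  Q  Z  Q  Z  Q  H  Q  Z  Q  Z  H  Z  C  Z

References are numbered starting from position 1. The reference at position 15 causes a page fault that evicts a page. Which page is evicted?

Q

pos 1: Q → miss, frames (Q)
pos 2: Z → miss, frames (Q Z)
pos 3: Q → hit
pos 4: Z → hit
pos 5: Q → hit
pos 6: Z → hit
pos 7: Q → hit
pos 8: H → miss, frames (Z Q H)
pos 9: Q → hit
pos 10: Z → hit
pos 11: Q → hit
pos 12: Z → hit
pos 13: H → hit
pos 14: Z → hit
pos 15: C → miss, evict Q, frames (H Z C)
At position 15, page Q is evicted.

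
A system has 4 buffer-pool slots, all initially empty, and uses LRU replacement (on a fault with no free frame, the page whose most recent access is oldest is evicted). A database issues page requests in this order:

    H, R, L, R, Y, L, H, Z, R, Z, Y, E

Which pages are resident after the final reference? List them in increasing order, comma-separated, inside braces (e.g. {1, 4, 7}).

H: fault, frames [H]
R: fault, frames [H, R]
L: fault, frames [H, R, L]
R: hit
Y: fault, frames [H, L, R, Y]
L: hit
H: hit
Z: fault, evict R, frames [Y, L, H, Z]
R: fault, evict Y, frames [L, H, Z, R]
Z: hit
Y: fault, evict L, frames [H, R, Z, Y]
E: fault, evict H, frames [R, Z, Y, E]

{E, R, Y, Z}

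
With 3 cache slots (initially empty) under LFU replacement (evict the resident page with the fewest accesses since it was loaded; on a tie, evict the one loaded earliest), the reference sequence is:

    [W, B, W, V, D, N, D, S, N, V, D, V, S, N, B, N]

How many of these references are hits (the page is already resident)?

4

W → fault, frames {W}
B → fault, frames {W,B}
W → hit
V → fault, frames {W,B,V}
D → fault, evict B, frames {W,V,D}
N → fault, evict V, frames {W,D,N}
D → hit
S → fault, evict N, frames {W,D,S}
N → fault, evict S, frames {W,D,N}
V → fault, evict N, frames {W,D,V}
D → hit
V → hit
S → fault, evict W, frames {D,V,S}
N → fault, evict S, frames {D,V,N}
B → fault, evict N, frames {D,V,B}
N → fault, evict B, frames {D,V,N}
Hits: 4.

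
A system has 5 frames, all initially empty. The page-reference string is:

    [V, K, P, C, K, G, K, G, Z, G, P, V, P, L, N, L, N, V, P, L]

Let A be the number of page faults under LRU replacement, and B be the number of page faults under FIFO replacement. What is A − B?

Under LRU: F F F F . F . . F . . F . F F . . . . . → 9 faults.
Under FIFO: F F F F . F . . F . . F . F F . . . F . → 10 faults.
A − B = 9 − 10 = -1.

-1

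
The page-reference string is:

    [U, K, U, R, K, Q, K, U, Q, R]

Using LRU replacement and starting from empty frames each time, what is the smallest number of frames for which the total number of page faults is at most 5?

4

f=1: 10 faults
f=2: 8 faults
f=3: 6 faults
f=4: 4 faults
Smallest f with faults ≤ 5 is 4.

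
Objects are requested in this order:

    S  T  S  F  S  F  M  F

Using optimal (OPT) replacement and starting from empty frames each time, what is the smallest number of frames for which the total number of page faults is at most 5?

f=1: 8 faults
f=2: 4 faults
f=3: 4 faults
f=4: 4 faults
Smallest f with faults ≤ 5 is 2.

2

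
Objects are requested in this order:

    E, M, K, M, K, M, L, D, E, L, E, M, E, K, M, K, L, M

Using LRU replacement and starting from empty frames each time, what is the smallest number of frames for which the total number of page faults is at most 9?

f=1: 18 faults
f=2: 12 faults
f=3: 9 faults
f=4: 7 faults
f=5: 5 faults
Smallest f with faults ≤ 9 is 3.

3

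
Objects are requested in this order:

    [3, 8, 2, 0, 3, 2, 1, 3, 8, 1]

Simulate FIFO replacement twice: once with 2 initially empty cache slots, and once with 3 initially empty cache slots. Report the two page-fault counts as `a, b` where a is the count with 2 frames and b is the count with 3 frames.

2 frames: F F F F F F F F F F → 10 faults.
3 frames: F F F F F . F . F . → 7 faults.
7 < 10: adding a frame reduced faults, as is typical.

10, 7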